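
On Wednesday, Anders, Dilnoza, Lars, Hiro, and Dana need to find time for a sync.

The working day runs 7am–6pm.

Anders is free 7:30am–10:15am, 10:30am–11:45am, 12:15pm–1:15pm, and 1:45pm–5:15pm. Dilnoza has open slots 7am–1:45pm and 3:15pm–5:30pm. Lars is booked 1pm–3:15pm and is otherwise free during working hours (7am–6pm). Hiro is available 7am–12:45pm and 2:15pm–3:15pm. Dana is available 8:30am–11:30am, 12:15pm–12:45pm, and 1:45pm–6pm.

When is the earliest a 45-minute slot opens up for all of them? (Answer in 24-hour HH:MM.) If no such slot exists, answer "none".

08:30

Lars free within 07:00–18:00: 07:00–13:00, 15:15–18:00.
Anders ∩ Dilnoza: 07:30–10:15, 10:30–11:45, 12:15–13:15, 15:15–17:15.
Anders ∩ Dilnoza ∩ Lars: 07:30–10:15, 10:30–11:45, 12:15–13:00, 15:15–17:15.
Anders ∩ Dilnoza ∩ Lars ∩ Hiro: 07:30–10:15, 10:30–11:45, 12:15–12:45.
Anders ∩ Dilnoza ∩ Lars ∩ Hiro ∩ Dana: 08:30–10:15, 10:30–11:30, 12:15–12:45.
Windows ≥ 45 min: 08:30–10:15, 10:30–11:30.
Earliest such window starts at 08:30.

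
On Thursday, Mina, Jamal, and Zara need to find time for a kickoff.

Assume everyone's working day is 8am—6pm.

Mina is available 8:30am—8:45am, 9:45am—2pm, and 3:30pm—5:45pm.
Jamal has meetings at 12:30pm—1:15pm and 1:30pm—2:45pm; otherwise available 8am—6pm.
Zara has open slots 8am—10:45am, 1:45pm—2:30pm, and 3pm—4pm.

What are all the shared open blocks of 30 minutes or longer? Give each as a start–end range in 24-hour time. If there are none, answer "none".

Jamal free within 08:00–18:00: 08:00–12:30, 13:15–13:30, 14:45–18:00.
Mina ∩ Jamal: 08:30–08:45, 09:45–12:30, 13:15–13:30, 15:30–17:45.
Mina ∩ Jamal ∩ Zara: 08:30–08:45, 09:45–10:45, 15:30–16:00.
Windows ≥ 30 min: 09:45–10:45, 15:30–16:00.

09:45–10:45, 15:30–16:00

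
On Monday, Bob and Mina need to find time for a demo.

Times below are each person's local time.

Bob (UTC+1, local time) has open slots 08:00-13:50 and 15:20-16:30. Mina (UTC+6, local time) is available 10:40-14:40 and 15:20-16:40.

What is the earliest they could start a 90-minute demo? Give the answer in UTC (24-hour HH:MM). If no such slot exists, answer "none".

Bob → UTC: 07:00–12:50, 14:20–15:30.
Mina → UTC: 04:40–08:40, 09:20–10:40.
Bob ∩ Mina: 07:00–08:40, 09:20–10:40.
Windows ≥ 90 min: 07:00–08:40.
Earliest such window starts at 07:00.

07:00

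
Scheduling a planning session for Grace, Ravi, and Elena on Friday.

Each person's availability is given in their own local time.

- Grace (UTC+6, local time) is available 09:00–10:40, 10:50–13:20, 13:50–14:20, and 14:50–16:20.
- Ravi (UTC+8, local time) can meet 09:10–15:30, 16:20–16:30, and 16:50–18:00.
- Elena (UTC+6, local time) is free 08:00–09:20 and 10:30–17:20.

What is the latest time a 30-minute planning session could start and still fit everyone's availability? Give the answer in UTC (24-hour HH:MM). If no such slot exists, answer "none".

09:30

Grace → UTC: 03:00–04:40, 04:50–07:20, 07:50–08:20, 08:50–10:20.
Ravi → UTC: 01:10–07:30, 08:20–08:30, 08:50–10:00.
Elena → UTC: 02:00–03:20, 04:30–11:20.
Grace ∩ Ravi: 03:00–04:40, 04:50–07:20, 08:50–10:00.
Grace ∩ Ravi ∩ Elena: 03:00–03:20, 04:30–04:40, 04:50–07:20, 08:50–10:00.
Windows ≥ 30 min: 04:50–07:20, 08:50–10:00.
Latest start in the last window 08:50–10:00 is 10:00 − 30 min = 09:30.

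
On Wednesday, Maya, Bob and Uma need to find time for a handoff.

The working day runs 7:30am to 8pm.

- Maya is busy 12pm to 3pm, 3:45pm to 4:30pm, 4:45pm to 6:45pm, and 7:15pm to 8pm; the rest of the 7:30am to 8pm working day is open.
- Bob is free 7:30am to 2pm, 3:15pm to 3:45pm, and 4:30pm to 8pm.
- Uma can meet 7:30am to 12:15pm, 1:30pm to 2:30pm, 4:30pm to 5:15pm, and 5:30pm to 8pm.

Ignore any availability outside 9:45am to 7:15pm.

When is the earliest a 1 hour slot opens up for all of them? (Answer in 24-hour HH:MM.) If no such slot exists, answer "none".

Maya free within 07:30–20:00: 07:30–12:00, 15:00–15:45, 16:30–16:45, 18:45–19:15.
Maya ∩ Bob: 07:30–12:00, 15:15–15:45, 16:30–16:45, 18:45–19:15.
Maya ∩ Bob ∩ Uma: 07:30–12:00, 16:30–16:45, 18:45–19:15.
Restricted to 09:45–19:15: 09:45–12:00, 16:30–16:45, 18:45–19:15.
Windows ≥ 60 min: 09:45–12:00.
Earliest such window starts at 09:45.

09:45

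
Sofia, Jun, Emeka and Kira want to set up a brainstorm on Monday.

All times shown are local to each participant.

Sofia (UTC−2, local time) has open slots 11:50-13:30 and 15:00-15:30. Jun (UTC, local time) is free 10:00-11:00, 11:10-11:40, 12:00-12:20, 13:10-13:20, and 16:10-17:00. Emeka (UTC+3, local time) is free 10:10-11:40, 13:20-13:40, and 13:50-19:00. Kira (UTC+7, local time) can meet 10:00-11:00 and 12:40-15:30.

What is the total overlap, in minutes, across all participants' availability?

0 minutes

Sofia → UTC: 13:50–15:30, 17:00–17:30.
Jun → UTC: 10:00–11:00, 11:10–11:40, 12:00–12:20, 13:10–13:20, 16:10–17:00.
Emeka → UTC: 07:10–08:40, 10:20–10:40, 10:50–16:00.
Kira → UTC: 03:00–04:00, 05:40–08:30.
Sofia ∩ Jun: (none).
Sofia ∩ Jun ∩ Emeka: (none).
Sofia ∩ Jun ∩ Emeka ∩ Kira: (none).
Total common minutes: 0.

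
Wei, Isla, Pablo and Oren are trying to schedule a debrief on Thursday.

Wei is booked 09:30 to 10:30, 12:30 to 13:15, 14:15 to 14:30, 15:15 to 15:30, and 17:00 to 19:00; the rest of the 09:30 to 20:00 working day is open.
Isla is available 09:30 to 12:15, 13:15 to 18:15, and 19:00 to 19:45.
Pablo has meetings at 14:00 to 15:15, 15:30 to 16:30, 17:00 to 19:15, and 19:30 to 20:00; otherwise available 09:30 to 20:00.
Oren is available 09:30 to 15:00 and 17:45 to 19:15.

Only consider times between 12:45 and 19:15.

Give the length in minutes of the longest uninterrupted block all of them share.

Wei free within 09:30–20:00: 10:30–12:30, 13:15–14:15, 14:30–15:15, 15:30–17:00, 19:00–20:00.
Pablo free within 09:30–20:00: 09:30–14:00, 15:15–15:30, 16:30–17:00, 19:15–19:30.
Wei ∩ Isla: 10:30–12:15, 13:15–14:15, 14:30–15:15, 15:30–17:00, 19:00–19:45.
Wei ∩ Isla ∩ Pablo: 10:30–12:15, 13:15–14:00, 16:30–17:00, 19:15–19:30.
Wei ∩ Isla ∩ Pablo ∩ Oren: 10:30–12:15, 13:15–14:00.
Restricted to 12:45–19:15: 13:15–14:00.
Single common window of 45 minutes.

45 minutes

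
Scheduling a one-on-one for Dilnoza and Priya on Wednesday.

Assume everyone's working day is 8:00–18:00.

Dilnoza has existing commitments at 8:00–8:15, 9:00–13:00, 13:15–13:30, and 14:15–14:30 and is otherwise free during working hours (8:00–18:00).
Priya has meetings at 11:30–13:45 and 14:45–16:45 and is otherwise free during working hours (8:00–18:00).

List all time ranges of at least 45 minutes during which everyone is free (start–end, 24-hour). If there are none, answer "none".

08:15–09:00, 16:45–18:00

Dilnoza free within 08:00–18:00: 08:15–09:00, 13:00–13:15, 13:30–14:15, 14:30–18:00.
Priya free within 08:00–18:00: 08:00–11:30, 13:45–14:45, 16:45–18:00.
Dilnoza ∩ Priya: 08:15–09:00, 13:45–14:15, 14:30–14:45, 16:45–18:00.
Windows ≥ 45 min: 08:15–09:00, 16:45–18:00.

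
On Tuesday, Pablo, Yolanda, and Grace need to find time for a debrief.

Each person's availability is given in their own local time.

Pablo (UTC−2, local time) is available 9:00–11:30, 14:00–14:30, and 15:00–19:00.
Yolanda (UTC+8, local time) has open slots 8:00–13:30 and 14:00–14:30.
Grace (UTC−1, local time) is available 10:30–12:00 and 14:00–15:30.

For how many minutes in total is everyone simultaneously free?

Pablo → UTC: 11:00–13:30, 16:00–16:30, 17:00–21:00.
Yolanda → UTC: 00:00–05:30, 06:00–06:30.
Grace → UTC: 11:30–13:00, 15:00–16:30.
Pablo ∩ Yolanda: (none).
Pablo ∩ Yolanda ∩ Grace: (none).
Total common minutes: 0.

0 minutes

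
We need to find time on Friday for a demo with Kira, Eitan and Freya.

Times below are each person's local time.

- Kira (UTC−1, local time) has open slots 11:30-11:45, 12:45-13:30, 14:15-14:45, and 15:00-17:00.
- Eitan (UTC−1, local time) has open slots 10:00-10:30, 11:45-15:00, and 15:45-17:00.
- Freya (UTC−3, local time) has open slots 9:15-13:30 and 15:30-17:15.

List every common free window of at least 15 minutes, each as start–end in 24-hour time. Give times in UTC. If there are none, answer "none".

Kira → UTC: 12:30–12:45, 13:45–14:30, 15:15–15:45, 16:00–18:00.
Eitan → UTC: 11:00–11:30, 12:45–16:00, 16:45–18:00.
Freya → UTC: 12:15–16:30, 18:30–20:15.
Kira ∩ Eitan: 13:45–14:30, 15:15–15:45, 16:45–18:00.
Kira ∩ Eitan ∩ Freya: 13:45–14:30, 15:15–15:45.
Windows ≥ 15 min: 13:45–14:30, 15:15–15:45.

13:45–14:30, 15:15–15:45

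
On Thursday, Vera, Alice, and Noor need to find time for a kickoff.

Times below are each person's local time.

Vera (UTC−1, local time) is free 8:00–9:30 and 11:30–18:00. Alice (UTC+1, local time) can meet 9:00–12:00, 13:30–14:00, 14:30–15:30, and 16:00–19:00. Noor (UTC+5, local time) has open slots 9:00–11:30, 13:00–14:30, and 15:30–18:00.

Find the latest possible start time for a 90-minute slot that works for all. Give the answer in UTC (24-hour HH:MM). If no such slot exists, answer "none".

Vera → UTC: 09:00–10:30, 12:30–19:00.
Alice → UTC: 08:00–11:00, 12:30–13:00, 13:30–14:30, 15:00–18:00.
Noor → UTC: 04:00–06:30, 08:00–09:30, 10:30–13:00.
Vera ∩ Alice: 09:00–10:30, 12:30–13:00, 13:30–14:30, 15:00–18:00.
Vera ∩ Alice ∩ Noor: 09:00–09:30, 12:30–13:00.
Windows ≥ 90 min: (none).

none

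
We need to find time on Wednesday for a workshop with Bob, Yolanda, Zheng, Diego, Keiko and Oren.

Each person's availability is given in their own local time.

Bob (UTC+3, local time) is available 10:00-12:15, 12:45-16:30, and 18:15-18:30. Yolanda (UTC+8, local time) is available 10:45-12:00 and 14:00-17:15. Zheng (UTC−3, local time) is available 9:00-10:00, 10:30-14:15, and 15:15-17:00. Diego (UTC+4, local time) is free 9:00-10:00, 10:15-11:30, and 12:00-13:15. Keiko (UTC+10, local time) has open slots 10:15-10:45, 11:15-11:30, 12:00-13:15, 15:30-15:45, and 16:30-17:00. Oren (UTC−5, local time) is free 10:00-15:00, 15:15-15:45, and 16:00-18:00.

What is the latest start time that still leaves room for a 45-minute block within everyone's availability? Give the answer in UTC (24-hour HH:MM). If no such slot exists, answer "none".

Bob → UTC: 07:00–09:15, 09:45–13:30, 15:15–15:30.
Yolanda → UTC: 02:45–04:00, 06:00–09:15.
Zheng → UTC: 12:00–13:00, 13:30–17:15, 18:15–20:00.
Diego → UTC: 05:00–06:00, 06:15–07:30, 08:00–09:15.
Keiko → UTC: 00:15–00:45, 01:15–01:30, 02:00–03:15, 05:30–05:45, 06:30–07:00.
Oren → UTC: 15:00–20:00, 20:15–20:45, 21:00–23:00.
Bob ∩ Yolanda: 07:00–09:15.
Bob ∩ Yolanda ∩ Zheng: (none).
Bob ∩ Yolanda ∩ Zheng ∩ Diego: (none).
Bob ∩ Yolanda ∩ Zheng ∩ Diego ∩ Keiko: (none).
Bob ∩ Yolanda ∩ Zheng ∩ Diego ∩ Keiko ∩ Oren: (none).
Windows ≥ 45 min: (none).

none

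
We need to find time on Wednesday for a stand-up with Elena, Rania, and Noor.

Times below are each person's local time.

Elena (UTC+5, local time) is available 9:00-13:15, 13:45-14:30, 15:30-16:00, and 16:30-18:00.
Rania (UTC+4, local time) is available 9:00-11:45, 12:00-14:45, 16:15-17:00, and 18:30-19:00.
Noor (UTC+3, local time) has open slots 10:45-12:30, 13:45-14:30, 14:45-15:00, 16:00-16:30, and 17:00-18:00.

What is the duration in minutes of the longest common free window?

Elena → UTC: 04:00–08:15, 08:45–09:30, 10:30–11:00, 11:30–13:00.
Rania → UTC: 05:00–07:45, 08:00–10:45, 12:15–13:00, 14:30–15:00.
Noor → UTC: 07:45–09:30, 10:45–11:30, 11:45–12:00, 13:00–13:30, 14:00–15:00.
Elena ∩ Rania: 05:00–07:45, 08:00–08:15, 08:45–09:30, 10:30–10:45, 12:15–13:00.
Elena ∩ Rania ∩ Noor: 08:00–08:15, 08:45–09:30.
Common window lengths: 15, 45 min; longest is 45.

45 minutes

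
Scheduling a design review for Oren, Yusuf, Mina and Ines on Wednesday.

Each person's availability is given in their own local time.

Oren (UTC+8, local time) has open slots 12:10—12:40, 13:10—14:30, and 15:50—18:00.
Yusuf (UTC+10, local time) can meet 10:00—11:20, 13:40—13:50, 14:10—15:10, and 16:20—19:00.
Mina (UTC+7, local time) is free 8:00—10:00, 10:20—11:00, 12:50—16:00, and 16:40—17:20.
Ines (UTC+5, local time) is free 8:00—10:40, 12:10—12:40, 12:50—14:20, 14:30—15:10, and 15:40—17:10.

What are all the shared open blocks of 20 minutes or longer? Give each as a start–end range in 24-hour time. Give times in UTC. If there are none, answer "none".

Oren → UTC: 04:10–04:40, 05:10–06:30, 07:50–10:00.
Yusuf → UTC: 00:00–01:20, 03:40–03:50, 04:10–05:10, 06:20–09:00.
Mina → UTC: 01:00–03:00, 03:20–04:00, 05:50–09:00, 09:40–10:20.
Ines → UTC: 03:00–05:40, 07:10–07:40, 07:50–09:20, 09:30–10:10, 10:40–12:10.
Oren ∩ Yusuf: 04:10–04:40, 06:20–06:30, 07:50–09:00.
Oren ∩ Yusuf ∩ Mina: 06:20–06:30, 07:50–09:00.
Oren ∩ Yusuf ∩ Mina ∩ Ines: 07:50–09:00.
Windows ≥ 20 min: 07:50–09:00.

07:50–09:00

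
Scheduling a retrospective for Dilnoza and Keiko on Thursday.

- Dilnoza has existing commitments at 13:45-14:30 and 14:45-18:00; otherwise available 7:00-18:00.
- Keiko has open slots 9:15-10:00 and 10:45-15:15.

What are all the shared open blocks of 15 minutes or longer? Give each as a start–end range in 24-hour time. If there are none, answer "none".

Dilnoza free within 07:00–18:00: 07:00–13:45, 14:30–14:45.
Dilnoza ∩ Keiko: 09:15–10:00, 10:45–13:45, 14:30–14:45.
Windows ≥ 15 min: 09:15–10:00, 10:45–13:45, 14:30–14:45.

09:15–10:00, 10:45–13:45, 14:30–14:45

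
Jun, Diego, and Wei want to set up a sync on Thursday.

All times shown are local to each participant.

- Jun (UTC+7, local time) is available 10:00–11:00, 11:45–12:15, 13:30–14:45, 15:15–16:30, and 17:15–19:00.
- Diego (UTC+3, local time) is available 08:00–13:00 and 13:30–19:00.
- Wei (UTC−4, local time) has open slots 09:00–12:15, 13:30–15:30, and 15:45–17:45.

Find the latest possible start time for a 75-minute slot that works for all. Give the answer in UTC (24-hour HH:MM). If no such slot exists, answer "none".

none

Jun → UTC: 03:00–04:00, 04:45–05:15, 06:30–07:45, 08:15–09:30, 10:15–12:00.
Diego → UTC: 05:00–10:00, 10:30–16:00.
Wei → UTC: 13:00–16:15, 17:30–19:30, 19:45–21:45.
Jun ∩ Diego: 05:00–05:15, 06:30–07:45, 08:15–09:30, 10:30–12:00.
Jun ∩ Diego ∩ Wei: (none).
Windows ≥ 75 min: (none).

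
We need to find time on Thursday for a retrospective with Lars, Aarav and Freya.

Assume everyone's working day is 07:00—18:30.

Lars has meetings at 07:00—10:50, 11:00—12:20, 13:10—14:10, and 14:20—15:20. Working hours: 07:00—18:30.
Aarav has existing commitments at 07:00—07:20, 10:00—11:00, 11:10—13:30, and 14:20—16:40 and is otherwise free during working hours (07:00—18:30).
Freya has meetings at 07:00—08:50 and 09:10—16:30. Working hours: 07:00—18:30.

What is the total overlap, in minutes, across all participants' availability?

Lars free within 07:00–18:30: 10:50–11:00, 12:20–13:10, 14:10–14:20, 15:20–18:30.
Aarav free within 07:00–18:30: 07:20–10:00, 11:00–11:10, 13:30–14:20, 16:40–18:30.
Freya free within 07:00–18:30: 08:50–09:10, 16:30–18:30.
Lars ∩ Aarav: 14:10–14:20, 16:40–18:30.
Lars ∩ Aarav ∩ Freya: 16:40–18:30.
Total common minutes: 110.

110 minutes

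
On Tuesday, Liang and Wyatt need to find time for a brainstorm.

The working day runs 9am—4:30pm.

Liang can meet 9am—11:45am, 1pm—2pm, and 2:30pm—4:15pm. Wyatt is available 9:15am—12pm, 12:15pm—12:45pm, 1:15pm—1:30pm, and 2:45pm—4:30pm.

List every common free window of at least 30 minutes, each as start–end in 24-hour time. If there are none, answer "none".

Liang ∩ Wyatt: 09:15–11:45, 13:15–13:30, 14:45–16:15.
Windows ≥ 30 min: 09:15–11:45, 14:45–16:15.

09:15–11:45, 14:45–16:15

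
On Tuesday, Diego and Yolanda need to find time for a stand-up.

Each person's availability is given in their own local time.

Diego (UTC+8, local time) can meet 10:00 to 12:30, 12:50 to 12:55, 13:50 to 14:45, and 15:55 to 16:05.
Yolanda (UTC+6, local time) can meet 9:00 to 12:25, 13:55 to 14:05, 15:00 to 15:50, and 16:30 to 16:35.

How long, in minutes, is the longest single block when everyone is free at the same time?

90 minutes

Diego → UTC: 02:00–04:30, 04:50–04:55, 05:50–06:45, 07:55–08:05.
Yolanda → UTC: 03:00–06:25, 07:55–08:05, 09:00–09:50, 10:30–10:35.
Diego ∩ Yolanda: 03:00–04:30, 04:50–04:55, 05:50–06:25, 07:55–08:05.
Common window lengths: 90, 5, 35, 10 min; longest is 90.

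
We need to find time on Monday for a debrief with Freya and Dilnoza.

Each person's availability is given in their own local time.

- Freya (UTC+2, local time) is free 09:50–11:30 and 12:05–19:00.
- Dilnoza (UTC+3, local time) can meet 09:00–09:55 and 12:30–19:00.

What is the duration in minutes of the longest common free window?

355 minutes

Freya → UTC: 07:50–09:30, 10:05–17:00.
Dilnoza → UTC: 06:00–06:55, 09:30–16:00.
Freya ∩ Dilnoza: 10:05–16:00.
Single common window of 355 minutes.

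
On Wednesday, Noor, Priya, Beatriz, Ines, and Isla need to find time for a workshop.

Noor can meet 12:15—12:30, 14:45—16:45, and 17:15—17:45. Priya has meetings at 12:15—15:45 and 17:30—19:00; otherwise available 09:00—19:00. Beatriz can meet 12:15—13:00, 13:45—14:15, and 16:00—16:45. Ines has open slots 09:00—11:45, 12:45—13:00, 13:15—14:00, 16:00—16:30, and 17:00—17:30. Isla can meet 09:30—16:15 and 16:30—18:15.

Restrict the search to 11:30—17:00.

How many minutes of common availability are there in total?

Priya free within 09:00–19:00: 09:00–12:15, 15:45–17:30.
Noor ∩ Priya: 15:45–16:45, 17:15–17:30.
Noor ∩ Priya ∩ Beatriz: 16:00–16:45.
Noor ∩ Priya ∩ Beatriz ∩ Ines: 16:00–16:30.
Noor ∩ Priya ∩ Beatriz ∩ Ines ∩ Isla: 16:00–16:15.
Restricted to 11:30–17:00: 16:00–16:15.
Total common minutes: 15.

15 minutes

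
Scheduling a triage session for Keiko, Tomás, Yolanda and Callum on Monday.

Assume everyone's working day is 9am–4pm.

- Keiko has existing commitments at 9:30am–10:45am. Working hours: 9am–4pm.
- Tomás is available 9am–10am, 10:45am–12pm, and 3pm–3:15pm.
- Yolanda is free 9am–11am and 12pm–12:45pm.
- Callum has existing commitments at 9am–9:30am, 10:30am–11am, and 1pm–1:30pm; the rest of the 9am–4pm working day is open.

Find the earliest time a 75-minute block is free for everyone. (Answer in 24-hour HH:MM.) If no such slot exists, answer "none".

none

Keiko free within 09:00–16:00: 09:00–09:30, 10:45–16:00.
Callum free within 09:00–16:00: 09:30–10:30, 11:00–13:00, 13:30–16:00.
Keiko ∩ Tomás: 09:00–09:30, 10:45–12:00, 15:00–15:15.
Keiko ∩ Tomás ∩ Yolanda: 09:00–09:30, 10:45–11:00.
Keiko ∩ Tomás ∩ Yolanda ∩ Callum: (none).
Windows ≥ 75 min: (none).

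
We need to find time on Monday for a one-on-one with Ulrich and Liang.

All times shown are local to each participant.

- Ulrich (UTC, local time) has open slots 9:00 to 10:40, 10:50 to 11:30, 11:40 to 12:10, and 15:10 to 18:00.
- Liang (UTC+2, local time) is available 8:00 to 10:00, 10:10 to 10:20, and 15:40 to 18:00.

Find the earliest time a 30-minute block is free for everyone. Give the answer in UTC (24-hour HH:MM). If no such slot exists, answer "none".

15:10

Ulrich → UTC: 09:00–10:40, 10:50–11:30, 11:40–12:10, 15:10–18:00.
Liang → UTC: 06:00–08:00, 08:10–08:20, 13:40–16:00.
Ulrich ∩ Liang: 15:10–16:00.
Windows ≥ 30 min: 15:10–16:00.
Earliest such window starts at 15:10.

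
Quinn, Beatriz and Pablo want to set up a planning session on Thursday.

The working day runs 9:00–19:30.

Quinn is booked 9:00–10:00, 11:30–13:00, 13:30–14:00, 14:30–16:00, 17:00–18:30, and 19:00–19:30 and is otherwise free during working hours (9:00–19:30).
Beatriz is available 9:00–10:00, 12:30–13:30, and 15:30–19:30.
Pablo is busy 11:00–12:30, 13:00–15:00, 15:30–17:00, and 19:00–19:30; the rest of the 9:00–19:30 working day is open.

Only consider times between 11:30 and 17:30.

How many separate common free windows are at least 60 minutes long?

Quinn free within 09:00–19:30: 10:00–11:30, 13:00–13:30, 14:00–14:30, 16:00–17:00, 18:30–19:00.
Pablo free within 09:00–19:30: 09:00–11:00, 12:30–13:00, 15:00–15:30, 17:00–19:00.
Quinn ∩ Beatriz: 13:00–13:30, 16:00–17:00, 18:30–19:00.
Quinn ∩ Beatriz ∩ Pablo: 18:30–19:00.
Restricted to 11:30–17:30: (none).
Windows ≥ 60 min: (none).
That's 0 windows.

0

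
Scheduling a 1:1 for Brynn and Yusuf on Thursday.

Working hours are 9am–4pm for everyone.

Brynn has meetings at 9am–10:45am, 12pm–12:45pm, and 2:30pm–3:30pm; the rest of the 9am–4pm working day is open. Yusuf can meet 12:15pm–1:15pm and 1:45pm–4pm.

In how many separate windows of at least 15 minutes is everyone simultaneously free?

3

Brynn free within 09:00–16:00: 10:45–12:00, 12:45–14:30, 15:30–16:00.
Brynn ∩ Yusuf: 12:45–13:15, 13:45–14:30, 15:30–16:00.
Windows ≥ 15 min: 12:45–13:15, 13:45–14:30, 15:30–16:00.
That's 3 windows.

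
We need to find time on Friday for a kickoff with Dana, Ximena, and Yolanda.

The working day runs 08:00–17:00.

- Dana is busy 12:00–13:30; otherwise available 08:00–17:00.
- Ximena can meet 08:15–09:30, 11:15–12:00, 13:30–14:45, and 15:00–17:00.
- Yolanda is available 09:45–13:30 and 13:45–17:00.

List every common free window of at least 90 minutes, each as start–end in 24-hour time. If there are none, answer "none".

15:00–17:00

Dana free within 08:00–17:00: 08:00–12:00, 13:30–17:00.
Dana ∩ Ximena: 08:15–09:30, 11:15–12:00, 13:30–14:45, 15:00–17:00.
Dana ∩ Ximena ∩ Yolanda: 11:15–12:00, 13:45–14:45, 15:00–17:00.
Windows ≥ 90 min: 15:00–17:00.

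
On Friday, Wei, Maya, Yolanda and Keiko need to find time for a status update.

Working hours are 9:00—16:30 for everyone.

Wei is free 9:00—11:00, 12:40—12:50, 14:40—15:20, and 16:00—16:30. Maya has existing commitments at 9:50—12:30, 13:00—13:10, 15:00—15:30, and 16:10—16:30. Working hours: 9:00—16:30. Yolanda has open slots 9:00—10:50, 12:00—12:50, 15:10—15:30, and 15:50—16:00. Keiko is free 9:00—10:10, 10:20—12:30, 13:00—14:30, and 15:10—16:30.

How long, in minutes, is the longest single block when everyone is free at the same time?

50 minutes

Maya free within 09:00–16:30: 09:00–09:50, 12:30–13:00, 13:10–15:00, 15:30–16:10.
Wei ∩ Maya: 09:00–09:50, 12:40–12:50, 14:40–15:00, 16:00–16:10.
Wei ∩ Maya ∩ Yolanda: 09:00–09:50, 12:40–12:50.
Wei ∩ Maya ∩ Yolanda ∩ Keiko: 09:00–09:50.
Single common window of 50 minutes.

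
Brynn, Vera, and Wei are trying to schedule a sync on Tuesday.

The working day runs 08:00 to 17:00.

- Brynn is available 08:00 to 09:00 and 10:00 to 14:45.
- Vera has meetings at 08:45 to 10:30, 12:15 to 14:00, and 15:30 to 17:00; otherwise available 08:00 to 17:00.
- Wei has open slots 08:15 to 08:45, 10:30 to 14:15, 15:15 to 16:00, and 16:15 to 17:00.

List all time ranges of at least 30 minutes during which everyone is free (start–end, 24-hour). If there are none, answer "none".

08:15–08:45, 10:30–12:15

Vera free within 08:00–17:00: 08:00–08:45, 10:30–12:15, 14:00–15:30.
Brynn ∩ Vera: 08:00–08:45, 10:30–12:15, 14:00–14:45.
Brynn ∩ Vera ∩ Wei: 08:15–08:45, 10:30–12:15, 14:00–14:15.
Windows ≥ 30 min: 08:15–08:45, 10:30–12:15.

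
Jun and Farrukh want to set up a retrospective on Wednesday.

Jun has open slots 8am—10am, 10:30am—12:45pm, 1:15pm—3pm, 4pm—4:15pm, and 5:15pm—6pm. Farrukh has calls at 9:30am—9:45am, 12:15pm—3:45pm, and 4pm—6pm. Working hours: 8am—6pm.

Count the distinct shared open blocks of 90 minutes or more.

2

Farrukh free within 08:00–18:00: 08:00–09:30, 09:45–12:15, 15:45–16:00.
Jun ∩ Farrukh: 08:00–09:30, 09:45–10:00, 10:30–12:15.
Windows ≥ 90 min: 08:00–09:30, 10:30–12:15.
That's 2 windows.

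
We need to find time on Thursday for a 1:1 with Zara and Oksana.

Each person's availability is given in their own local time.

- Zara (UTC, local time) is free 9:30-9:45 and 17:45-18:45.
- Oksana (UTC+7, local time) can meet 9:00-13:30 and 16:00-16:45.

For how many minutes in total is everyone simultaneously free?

15 minutes

Zara → UTC: 09:30–09:45, 17:45–18:45.
Oksana → UTC: 02:00–06:30, 09:00–09:45.
Zara ∩ Oksana: 09:30–09:45.
Total common minutes: 15.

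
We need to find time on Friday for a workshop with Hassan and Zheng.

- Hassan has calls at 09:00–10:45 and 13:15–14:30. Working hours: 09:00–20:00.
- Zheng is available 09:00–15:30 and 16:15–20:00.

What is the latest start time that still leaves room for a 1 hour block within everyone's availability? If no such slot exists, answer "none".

19:00

Hassan free within 09:00–20:00: 10:45–13:15, 14:30–20:00.
Hassan ∩ Zheng: 10:45–13:15, 14:30–15:30, 16:15–20:00.
Windows ≥ 60 min: 10:45–13:15, 14:30–15:30, 16:15–20:00.
Latest start in the last window 16:15–20:00 is 20:00 − 60 min = 19:00.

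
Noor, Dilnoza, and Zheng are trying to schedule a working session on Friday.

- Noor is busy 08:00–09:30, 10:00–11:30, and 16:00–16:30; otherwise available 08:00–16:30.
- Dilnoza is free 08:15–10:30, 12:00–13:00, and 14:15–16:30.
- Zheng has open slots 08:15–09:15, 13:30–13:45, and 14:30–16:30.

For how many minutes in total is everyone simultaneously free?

Noor free within 08:00–16:30: 09:30–10:00, 11:30–16:00.
Noor ∩ Dilnoza: 09:30–10:00, 12:00–13:00, 14:15–16:00.
Noor ∩ Dilnoza ∩ Zheng: 14:30–16:00.
Total common minutes: 90.

90 minutes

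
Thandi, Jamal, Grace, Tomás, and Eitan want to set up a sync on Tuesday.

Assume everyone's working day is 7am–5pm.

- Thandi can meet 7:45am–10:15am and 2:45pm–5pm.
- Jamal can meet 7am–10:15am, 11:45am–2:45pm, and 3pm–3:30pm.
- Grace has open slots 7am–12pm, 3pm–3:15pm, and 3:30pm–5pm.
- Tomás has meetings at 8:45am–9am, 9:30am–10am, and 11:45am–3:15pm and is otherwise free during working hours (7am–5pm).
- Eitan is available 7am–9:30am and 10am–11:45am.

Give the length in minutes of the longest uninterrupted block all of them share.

60 minutes

Tomás free within 07:00–17:00: 07:00–08:45, 09:00–09:30, 10:00–11:45, 15:15–17:00.
Thandi ∩ Jamal: 07:45–10:15, 15:00–15:30.
Thandi ∩ Jamal ∩ Grace: 07:45–10:15, 15:00–15:15.
Thandi ∩ Jamal ∩ Grace ∩ Tomás: 07:45–08:45, 09:00–09:30, 10:00–10:15.
Thandi ∩ Jamal ∩ Grace ∩ Tomás ∩ Eitan: 07:45–08:45, 09:00–09:30, 10:00–10:15.
Common window lengths: 60, 30, 15 min; longest is 60.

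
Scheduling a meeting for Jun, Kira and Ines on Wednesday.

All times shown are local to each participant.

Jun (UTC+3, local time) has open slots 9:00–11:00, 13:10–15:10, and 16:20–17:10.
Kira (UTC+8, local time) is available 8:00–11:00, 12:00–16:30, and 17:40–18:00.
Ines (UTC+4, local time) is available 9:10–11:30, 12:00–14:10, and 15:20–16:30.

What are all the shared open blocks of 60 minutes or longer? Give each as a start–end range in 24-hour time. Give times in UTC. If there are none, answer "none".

06:00–07:30

Jun → UTC: 06:00–08:00, 10:10–12:10, 13:20–14:10.
Kira → UTC: 00:00–03:00, 04:00–08:30, 09:40–10:00.
Ines → UTC: 05:10–07:30, 08:00–10:10, 11:20–12:30.
Jun ∩ Kira: 06:00–08:00.
Jun ∩ Kira ∩ Ines: 06:00–07:30.
Windows ≥ 60 min: 06:00–07:30.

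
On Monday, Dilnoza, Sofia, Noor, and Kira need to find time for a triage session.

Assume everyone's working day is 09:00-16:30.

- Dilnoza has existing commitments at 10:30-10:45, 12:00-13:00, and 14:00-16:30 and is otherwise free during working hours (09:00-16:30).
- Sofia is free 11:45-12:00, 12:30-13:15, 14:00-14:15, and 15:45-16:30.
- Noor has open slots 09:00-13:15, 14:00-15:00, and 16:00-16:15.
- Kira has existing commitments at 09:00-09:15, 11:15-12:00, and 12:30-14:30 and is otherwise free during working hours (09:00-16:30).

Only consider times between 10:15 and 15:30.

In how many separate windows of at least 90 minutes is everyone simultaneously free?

0

Dilnoza free within 09:00–16:30: 09:00–10:30, 10:45–12:00, 13:00–14:00.
Kira free within 09:00–16:30: 09:15–11:15, 12:00–12:30, 14:30–16:30.
Dilnoza ∩ Sofia: 11:45–12:00, 13:00–13:15.
Dilnoza ∩ Sofia ∩ Noor: 11:45–12:00, 13:00–13:15.
Dilnoza ∩ Sofia ∩ Noor ∩ Kira: (none).
Restricted to 10:15–15:30: (none).
Windows ≥ 90 min: (none).
That's 0 windows.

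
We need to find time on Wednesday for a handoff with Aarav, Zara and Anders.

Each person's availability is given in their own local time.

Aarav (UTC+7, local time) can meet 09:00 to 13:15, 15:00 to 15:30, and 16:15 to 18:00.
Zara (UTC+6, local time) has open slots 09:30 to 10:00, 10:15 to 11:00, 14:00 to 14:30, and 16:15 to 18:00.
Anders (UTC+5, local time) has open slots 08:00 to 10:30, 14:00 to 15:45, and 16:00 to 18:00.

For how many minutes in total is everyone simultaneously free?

105 minutes

Aarav → UTC: 02:00–06:15, 08:00–08:30, 09:15–11:00.
Zara → UTC: 03:30–04:00, 04:15–05:00, 08:00–08:30, 10:15–12:00.
Anders → UTC: 03:00–05:30, 09:00–10:45, 11:00–13:00.
Aarav ∩ Zara: 03:30–04:00, 04:15–05:00, 08:00–08:30, 10:15–11:00.
Aarav ∩ Zara ∩ Anders: 03:30–04:00, 04:15–05:00, 10:15–10:45.
Total common minutes: 30 + 45 + 30 = 105.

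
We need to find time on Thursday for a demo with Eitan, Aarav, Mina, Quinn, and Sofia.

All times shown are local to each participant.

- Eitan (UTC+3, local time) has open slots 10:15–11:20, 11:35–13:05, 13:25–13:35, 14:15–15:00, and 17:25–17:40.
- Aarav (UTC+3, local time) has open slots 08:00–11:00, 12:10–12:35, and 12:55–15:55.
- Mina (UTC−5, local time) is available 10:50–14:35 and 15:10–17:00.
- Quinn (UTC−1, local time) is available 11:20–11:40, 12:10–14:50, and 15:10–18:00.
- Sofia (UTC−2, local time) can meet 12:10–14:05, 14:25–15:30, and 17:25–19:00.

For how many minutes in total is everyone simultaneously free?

Eitan → UTC: 07:15–08:20, 08:35–10:05, 10:25–10:35, 11:15–12:00, 14:25–14:40.
Aarav → UTC: 05:00–08:00, 09:10–09:35, 09:55–12:55.
Mina → UTC: 15:50–19:35, 20:10–22:00.
Quinn → UTC: 12:20–12:40, 13:10–15:50, 16:10–19:00.
Sofia → UTC: 14:10–16:05, 16:25–17:30, 19:25–21:00.
Eitan ∩ Aarav: 07:15–08:00, 09:10–09:35, 09:55–10:05, 10:25–10:35, 11:15–12:00.
Eitan ∩ Aarav ∩ Mina: (none).
Eitan ∩ Aarav ∩ Mina ∩ Quinn: (none).
Eitan ∩ Aarav ∩ Mina ∩ Quinn ∩ Sofia: (none).
Total common minutes: 0.

0 minutes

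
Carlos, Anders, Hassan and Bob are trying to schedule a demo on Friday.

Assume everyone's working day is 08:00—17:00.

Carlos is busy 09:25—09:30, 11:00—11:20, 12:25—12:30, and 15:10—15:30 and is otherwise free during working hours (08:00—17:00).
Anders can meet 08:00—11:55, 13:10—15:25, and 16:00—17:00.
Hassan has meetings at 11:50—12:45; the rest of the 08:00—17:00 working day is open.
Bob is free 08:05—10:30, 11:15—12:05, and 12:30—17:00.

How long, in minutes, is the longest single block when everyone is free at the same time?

120 minutes

Carlos free within 08:00–17:00: 08:00–09:25, 09:30–11:00, 11:20–12:25, 12:30–15:10, 15:30–17:00.
Hassan free within 08:00–17:00: 08:00–11:50, 12:45–17:00.
Carlos ∩ Anders: 08:00–09:25, 09:30–11:00, 11:20–11:55, 13:10–15:10, 16:00–17:00.
Carlos ∩ Anders ∩ Hassan: 08:00–09:25, 09:30–11:00, 11:20–11:50, 13:10–15:10, 16:00–17:00.
Carlos ∩ Anders ∩ Hassan ∩ Bob: 08:05–09:25, 09:30–10:30, 11:20–11:50, 13:10–15:10, 16:00–17:00.
Common window lengths: 80, 60, 30, 120, 60 min; longest is 120.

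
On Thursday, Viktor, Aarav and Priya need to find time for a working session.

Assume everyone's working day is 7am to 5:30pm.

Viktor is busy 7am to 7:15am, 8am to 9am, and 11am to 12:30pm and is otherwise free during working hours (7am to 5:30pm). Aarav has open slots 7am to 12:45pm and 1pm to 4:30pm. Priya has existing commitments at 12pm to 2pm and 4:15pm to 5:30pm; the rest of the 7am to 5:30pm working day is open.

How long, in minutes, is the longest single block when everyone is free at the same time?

135 minutes

Viktor free within 07:00–17:30: 07:15–08:00, 09:00–11:00, 12:30–17:30.
Priya free within 07:00–17:30: 07:00–12:00, 14:00–16:15.
Viktor ∩ Aarav: 07:15–08:00, 09:00–11:00, 12:30–12:45, 13:00–16:30.
Viktor ∩ Aarav ∩ Priya: 07:15–08:00, 09:00–11:00, 14:00–16:15.
Common window lengths: 45, 120, 135 min; longest is 135.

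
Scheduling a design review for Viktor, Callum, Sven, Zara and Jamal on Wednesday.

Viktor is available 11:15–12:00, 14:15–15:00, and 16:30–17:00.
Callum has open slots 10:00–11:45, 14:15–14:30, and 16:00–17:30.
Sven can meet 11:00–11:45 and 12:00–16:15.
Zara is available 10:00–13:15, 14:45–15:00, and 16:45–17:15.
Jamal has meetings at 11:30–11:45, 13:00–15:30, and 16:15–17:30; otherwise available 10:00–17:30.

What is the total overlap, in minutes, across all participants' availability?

Jamal free within 10:00–17:30: 10:00–11:30, 11:45–13:00, 15:30–16:15.
Viktor ∩ Callum: 11:15–11:45, 14:15–14:30, 16:30–17:00.
Viktor ∩ Callum ∩ Sven: 11:15–11:45, 14:15–14:30.
Viktor ∩ Callum ∩ Sven ∩ Zara: 11:15–11:45.
Viktor ∩ Callum ∩ Sven ∩ Zara ∩ Jamal: 11:15–11:30.
Total common minutes: 15.

15 minutes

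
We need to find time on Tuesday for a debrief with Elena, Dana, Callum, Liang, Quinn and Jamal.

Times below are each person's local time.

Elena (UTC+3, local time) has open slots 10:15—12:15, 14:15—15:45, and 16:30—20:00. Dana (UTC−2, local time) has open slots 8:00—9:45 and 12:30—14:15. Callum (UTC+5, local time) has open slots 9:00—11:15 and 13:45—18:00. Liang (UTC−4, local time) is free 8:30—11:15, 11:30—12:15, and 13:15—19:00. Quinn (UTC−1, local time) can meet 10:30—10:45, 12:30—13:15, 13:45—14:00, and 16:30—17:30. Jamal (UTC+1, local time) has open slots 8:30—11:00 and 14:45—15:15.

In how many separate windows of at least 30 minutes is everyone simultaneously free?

0

Elena → UTC: 07:15–09:15, 11:15–12:45, 13:30–17:00.
Dana → UTC: 10:00–11:45, 14:30–16:15.
Callum → UTC: 04:00–06:15, 08:45–13:00.
Liang → UTC: 12:30–15:15, 15:30–16:15, 17:15–23:00.
Quinn → UTC: 11:30–11:45, 13:30–14:15, 14:45–15:00, 17:30–18:30.
Jamal → UTC: 07:30–10:00, 13:45–14:15.
Elena ∩ Dana: 11:15–11:45, 14:30–16:15.
Elena ∩ Dana ∩ Callum: 11:15–11:45.
Elena ∩ Dana ∩ Callum ∩ Liang: (none).
Elena ∩ Dana ∩ Callum ∩ Liang ∩ Quinn: (none).
Elena ∩ Dana ∩ Callum ∩ Liang ∩ Quinn ∩ Jamal: (none).
Windows ≥ 30 min: (none).
That's 0 windows.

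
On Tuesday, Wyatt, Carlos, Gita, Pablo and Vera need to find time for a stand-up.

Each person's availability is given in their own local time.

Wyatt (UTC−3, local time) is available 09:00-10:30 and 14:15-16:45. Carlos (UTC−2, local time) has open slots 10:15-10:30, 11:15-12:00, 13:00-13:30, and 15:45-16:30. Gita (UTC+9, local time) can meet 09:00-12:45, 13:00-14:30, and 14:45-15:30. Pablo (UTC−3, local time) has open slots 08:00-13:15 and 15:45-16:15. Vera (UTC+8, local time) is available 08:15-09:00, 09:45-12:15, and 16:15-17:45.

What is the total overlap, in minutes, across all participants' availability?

Wyatt → UTC: 12:00–13:30, 17:15–19:45.
Carlos → UTC: 12:15–12:30, 13:15–14:00, 15:00–15:30, 17:45–18:30.
Gita → UTC: 00:00–03:45, 04:00–05:30, 05:45–06:30.
Pablo → UTC: 11:00–16:15, 18:45–19:15.
Vera → UTC: 00:15–01:00, 01:45–04:15, 08:15–09:45.
Wyatt ∩ Carlos: 12:15–12:30, 13:15–13:30, 17:45–18:30.
Wyatt ∩ Carlos ∩ Gita: (none).
Wyatt ∩ Carlos ∩ Gita ∩ Pablo: (none).
Wyatt ∩ Carlos ∩ Gita ∩ Pablo ∩ Vera: (none).
Total common minutes: 0.

0 minutes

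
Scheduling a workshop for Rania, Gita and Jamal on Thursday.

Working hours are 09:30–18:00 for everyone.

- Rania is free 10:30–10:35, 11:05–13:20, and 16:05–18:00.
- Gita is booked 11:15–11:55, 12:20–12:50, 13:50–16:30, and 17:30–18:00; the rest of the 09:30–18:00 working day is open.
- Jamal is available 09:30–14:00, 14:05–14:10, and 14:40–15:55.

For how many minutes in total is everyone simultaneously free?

Gita free within 09:30–18:00: 09:30–11:15, 11:55–12:20, 12:50–13:50, 16:30–17:30.
Rania ∩ Gita: 10:30–10:35, 11:05–11:15, 11:55–12:20, 12:50–13:20, 16:30–17:30.
Rania ∩ Gita ∩ Jamal: 10:30–10:35, 11:05–11:15, 11:55–12:20, 12:50–13:20.
Total common minutes: 5 + 10 + 25 + 30 = 70.

70 minutes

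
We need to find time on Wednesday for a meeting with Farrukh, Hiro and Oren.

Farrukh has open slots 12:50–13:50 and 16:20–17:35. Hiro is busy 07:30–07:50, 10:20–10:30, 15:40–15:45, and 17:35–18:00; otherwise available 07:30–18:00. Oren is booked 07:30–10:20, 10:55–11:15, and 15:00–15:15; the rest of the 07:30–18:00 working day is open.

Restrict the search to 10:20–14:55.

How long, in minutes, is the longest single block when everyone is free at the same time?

60 minutes

Hiro free within 07:30–18:00: 07:50–10:20, 10:30–15:40, 15:45–17:35.
Oren free within 07:30–18:00: 10:20–10:55, 11:15–15:00, 15:15–18:00.
Farrukh ∩ Hiro: 12:50–13:50, 16:20–17:35.
Farrukh ∩ Hiro ∩ Oren: 12:50–13:50, 16:20–17:35.
Restricted to 10:20–14:55: 12:50–13:50.
Single common window of 60 minutes.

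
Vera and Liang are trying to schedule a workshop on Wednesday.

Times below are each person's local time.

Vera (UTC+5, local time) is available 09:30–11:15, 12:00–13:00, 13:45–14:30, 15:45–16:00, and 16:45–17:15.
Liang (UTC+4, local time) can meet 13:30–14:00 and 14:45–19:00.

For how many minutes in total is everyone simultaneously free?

45 minutes

Vera → UTC: 04:30–06:15, 07:00–08:00, 08:45–09:30, 10:45–11:00, 11:45–12:15.
Liang → UTC: 09:30–10:00, 10:45–15:00.
Vera ∩ Liang: 10:45–11:00, 11:45–12:15.
Total common minutes: 15 + 30 = 45.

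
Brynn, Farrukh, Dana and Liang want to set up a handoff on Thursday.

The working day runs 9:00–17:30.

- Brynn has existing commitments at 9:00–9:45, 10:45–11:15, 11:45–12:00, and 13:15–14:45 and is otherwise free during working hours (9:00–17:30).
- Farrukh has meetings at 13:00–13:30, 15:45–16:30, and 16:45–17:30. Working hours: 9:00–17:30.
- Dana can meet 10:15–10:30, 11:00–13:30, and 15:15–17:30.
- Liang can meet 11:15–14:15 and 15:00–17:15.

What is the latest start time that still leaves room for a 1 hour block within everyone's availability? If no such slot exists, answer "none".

12:00

Brynn free within 09:00–17:30: 09:45–10:45, 11:15–11:45, 12:00–13:15, 14:45–17:30.
Farrukh free within 09:00–17:30: 09:00–13:00, 13:30–15:45, 16:30–16:45.
Brynn ∩ Farrukh: 09:45–10:45, 11:15–11:45, 12:00–13:00, 14:45–15:45, 16:30–16:45.
Brynn ∩ Farrukh ∩ Dana: 10:15–10:30, 11:15–11:45, 12:00–13:00, 15:15–15:45, 16:30–16:45.
Brynn ∩ Farrukh ∩ Dana ∩ Liang: 11:15–11:45, 12:00–13:00, 15:15–15:45, 16:30–16:45.
Windows ≥ 60 min: 12:00–13:00.
Latest start in the last window 12:00–13:00 is 13:00 − 60 min = 12:00.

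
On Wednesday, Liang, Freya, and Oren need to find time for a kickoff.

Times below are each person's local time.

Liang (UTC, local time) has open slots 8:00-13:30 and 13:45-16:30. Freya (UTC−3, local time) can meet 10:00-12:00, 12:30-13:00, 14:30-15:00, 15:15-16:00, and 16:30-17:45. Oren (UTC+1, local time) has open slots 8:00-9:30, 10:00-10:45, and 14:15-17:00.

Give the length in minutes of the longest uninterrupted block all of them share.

Liang → UTC: 08:00–13:30, 13:45–16:30.
Freya → UTC: 13:00–15:00, 15:30–16:00, 17:30–18:00, 18:15–19:00, 19:30–20:45.
Oren → UTC: 07:00–08:30, 09:00–09:45, 13:15–16:00.
Liang ∩ Freya: 13:00–13:30, 13:45–15:00, 15:30–16:00.
Liang ∩ Freya ∩ Oren: 13:15–13:30, 13:45–15:00, 15:30–16:00.
Common window lengths: 15, 75, 30 min; longest is 75.

75 minutes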